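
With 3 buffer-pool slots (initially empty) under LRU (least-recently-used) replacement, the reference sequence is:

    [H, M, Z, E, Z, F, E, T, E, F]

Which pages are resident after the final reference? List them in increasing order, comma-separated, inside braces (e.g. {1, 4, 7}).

{E, F, T}

H: miss, frames (H)
M: miss, frames (H M)
Z: miss, frames (H M Z)
E: miss, evict H, frames (M Z E)
Z: hit
F: miss, evict M, frames (E Z F)
E: hit
T: miss, evict Z, frames (F E T)
E: hit
F: hit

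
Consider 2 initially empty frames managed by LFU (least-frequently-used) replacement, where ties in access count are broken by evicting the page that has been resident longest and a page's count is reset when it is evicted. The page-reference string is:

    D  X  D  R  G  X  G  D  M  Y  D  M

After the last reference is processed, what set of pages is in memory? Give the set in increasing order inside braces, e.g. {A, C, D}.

{D, M}

D → fault, frames [D]
X → fault, frames [D, X]
D → hit
R → fault, evict X, frames [D, R]
G → fault, evict R, frames [D, G]
X → fault, evict G, frames [D, X]
G → fault, evict X, frames [D, G]
D → hit
M → fault, evict G, frames [D, M]
Y → fault, evict M, frames [D, Y]
D → hit
M → fault, evict Y, frames [D, M]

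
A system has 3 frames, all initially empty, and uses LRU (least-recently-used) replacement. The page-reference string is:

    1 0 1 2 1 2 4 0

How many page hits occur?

1 -> miss, frames {1}
0 -> miss, frames {1,0}
1 -> hit
2 -> miss, frames {0,1,2}
1 -> hit
2 -> hit
4 -> miss, evict 0, frames {1,2,4}
0 -> miss, evict 1, frames {2,4,0}
Hits: 3.

3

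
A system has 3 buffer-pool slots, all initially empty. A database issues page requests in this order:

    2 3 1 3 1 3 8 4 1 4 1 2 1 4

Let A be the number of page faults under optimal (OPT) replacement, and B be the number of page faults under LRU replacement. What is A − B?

-2

Under OPT: F F F . . . F F . . . . . . → 5 faults.
Under LRU: F F F . . . F F F . . F . . → 7 faults.
A − B = 5 − 7 = -2.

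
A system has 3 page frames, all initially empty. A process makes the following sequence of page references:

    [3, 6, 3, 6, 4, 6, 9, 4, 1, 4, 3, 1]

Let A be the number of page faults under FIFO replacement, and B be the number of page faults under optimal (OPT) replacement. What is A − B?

Under FIFO: F F . . F . F . F . F . → 6 faults.
Under OPT: F F . . F . F . F . . . → 5 faults.
A − B = 6 − 5 = 1.

1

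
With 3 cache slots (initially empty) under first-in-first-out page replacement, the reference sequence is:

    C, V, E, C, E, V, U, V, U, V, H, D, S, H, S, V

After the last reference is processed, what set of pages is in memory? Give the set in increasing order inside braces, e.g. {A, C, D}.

{D, S, V}

C -> miss, frames (C)
V -> miss, frames (C V)
E -> miss, frames (C V E)
C -> hit
E -> hit
V -> hit
U -> miss, evict C, frames (V E U)
V -> hit
U -> hit
V -> hit
H -> miss, evict V, frames (E U H)
D -> miss, evict E, frames (U H D)
S -> miss, evict U, frames (H D S)
H -> hit
S -> hit
V -> miss, evict H, frames (D S V)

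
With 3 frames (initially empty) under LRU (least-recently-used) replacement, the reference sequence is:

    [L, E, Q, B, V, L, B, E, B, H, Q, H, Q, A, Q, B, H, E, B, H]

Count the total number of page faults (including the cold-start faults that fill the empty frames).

13

L: fault, frames (L)
E: fault, frames (L E)
Q: fault, frames (L E Q)
B: fault, evict L, frames (E Q B)
V: fault, evict E, frames (Q B V)
L: fault, evict Q, frames (B V L)
B: hit
E: fault, evict V, frames (L B E)
B: hit
H: fault, evict L, frames (E B H)
Q: fault, evict E, frames (B H Q)
H: hit
Q: hit
A: fault, evict B, frames (H Q A)
Q: hit
B: fault, evict H, frames (A Q B)
H: fault, evict A, frames (Q B H)
E: fault, evict Q, frames (B H E)
B: hit
H: hit
Page faults: 13.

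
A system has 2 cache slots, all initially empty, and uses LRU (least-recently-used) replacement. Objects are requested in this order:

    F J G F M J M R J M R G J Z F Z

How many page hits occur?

F -> fault, frames (F)
J -> fault, frames (F J)
G -> fault, evict F, frames (J G)
F -> fault, evict J, frames (G F)
M -> fault, evict G, frames (F M)
J -> fault, evict F, frames (M J)
M -> hit
R -> fault, evict J, frames (M R)
J -> fault, evict M, frames (R J)
M -> fault, evict R, frames (J M)
R -> fault, evict J, frames (M R)
G -> fault, evict M, frames (R G)
J -> fault, evict R, frames (G J)
Z -> fault, evict G, frames (J Z)
F -> fault, evict J, frames (Z F)
Z -> hit
Hits: 2.

2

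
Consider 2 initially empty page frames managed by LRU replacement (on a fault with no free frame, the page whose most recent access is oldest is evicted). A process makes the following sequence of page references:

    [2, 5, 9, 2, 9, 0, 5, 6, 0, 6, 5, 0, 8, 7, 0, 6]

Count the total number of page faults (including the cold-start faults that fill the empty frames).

14

2 → miss, frames [2]
5 → miss, frames [2, 5]
9 → miss, evict 2, frames [5, 9]
2 → miss, evict 5, frames [9, 2]
9 → hit
0 → miss, evict 2, frames [9, 0]
5 → miss, evict 9, frames [0, 5]
6 → miss, evict 0, frames [5, 6]
0 → miss, evict 5, frames [6, 0]
6 → hit
5 → miss, evict 0, frames [6, 5]
0 → miss, evict 6, frames [5, 0]
8 → miss, evict 5, frames [0, 8]
7 → miss, evict 0, frames [8, 7]
0 → miss, evict 8, frames [7, 0]
6 → miss, evict 7, frames [0, 6]
Page faults: 14.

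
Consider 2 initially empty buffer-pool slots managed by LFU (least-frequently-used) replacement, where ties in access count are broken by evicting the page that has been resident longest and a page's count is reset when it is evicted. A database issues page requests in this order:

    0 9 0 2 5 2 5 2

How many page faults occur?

0 -> miss, frames (0)
9 -> miss, frames (0 9)
0 -> hit
2 -> miss, evict 9, frames (0 2)
5 -> miss, evict 2, frames (0 5)
2 -> miss, evict 5, frames (0 2)
5 -> miss, evict 2, frames (0 5)
2 -> miss, evict 5, frames (0 2)
Page faults: 7.

7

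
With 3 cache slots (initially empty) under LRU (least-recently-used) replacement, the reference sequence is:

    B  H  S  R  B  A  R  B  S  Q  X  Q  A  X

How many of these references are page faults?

10

B: miss, frames {B}
H: miss, frames {B,H}
S: miss, frames {B,H,S}
R: miss, evict B, frames {H,S,R}
B: miss, evict H, frames {S,R,B}
A: miss, evict S, frames {R,B,A}
R: hit
B: hit
S: miss, evict A, frames {R,B,S}
Q: miss, evict R, frames {B,S,Q}
X: miss, evict B, frames {S,Q,X}
Q: hit
A: miss, evict S, frames {X,Q,A}
X: hit
Page faults: 10.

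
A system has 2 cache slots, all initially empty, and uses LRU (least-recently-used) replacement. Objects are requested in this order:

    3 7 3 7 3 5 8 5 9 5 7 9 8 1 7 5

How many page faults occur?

3 -> fault, frames (3)
7 -> fault, frames (3 7)
3 -> hit
7 -> hit
3 -> hit
5 -> fault, evict 7, frames (3 5)
8 -> fault, evict 3, frames (5 8)
5 -> hit
9 -> fault, evict 8, frames (5 9)
5 -> hit
7 -> fault, evict 9, frames (5 7)
9 -> fault, evict 5, frames (7 9)
8 -> fault, evict 7, frames (9 8)
1 -> fault, evict 9, frames (8 1)
7 -> fault, evict 8, frames (1 7)
5 -> fault, evict 1, frames (7 5)
Page faults: 11.

11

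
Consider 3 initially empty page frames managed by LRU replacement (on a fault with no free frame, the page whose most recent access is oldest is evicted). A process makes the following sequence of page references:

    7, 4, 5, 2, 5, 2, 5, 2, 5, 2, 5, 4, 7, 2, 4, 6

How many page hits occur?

9

7 -> fault, frames [7]
4 -> fault, frames [7, 4]
5 -> fault, frames [7, 4, 5]
2 -> fault, evict 7, frames [4, 5, 2]
5 -> hit
2 -> hit
5 -> hit
2 -> hit
5 -> hit
2 -> hit
5 -> hit
4 -> hit
7 -> fault, evict 2, frames [5, 4, 7]
2 -> fault, evict 5, frames [4, 7, 2]
4 -> hit
6 -> fault, evict 7, frames [2, 4, 6]
Hits: 9.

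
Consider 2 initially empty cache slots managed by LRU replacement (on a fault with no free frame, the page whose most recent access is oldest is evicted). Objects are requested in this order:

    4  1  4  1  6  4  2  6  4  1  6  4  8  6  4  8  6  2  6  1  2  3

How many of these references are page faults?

19

4: miss, frames [4]
1: miss, frames [4, 1]
4: hit
1: hit
6: miss, evict 4, frames [1, 6]
4: miss, evict 1, frames [6, 4]
2: miss, evict 6, frames [4, 2]
6: miss, evict 4, frames [2, 6]
4: miss, evict 2, frames [6, 4]
1: miss, evict 6, frames [4, 1]
6: miss, evict 4, frames [1, 6]
4: miss, evict 1, frames [6, 4]
8: miss, evict 6, frames [4, 8]
6: miss, evict 4, frames [8, 6]
4: miss, evict 8, frames [6, 4]
8: miss, evict 6, frames [4, 8]
6: miss, evict 4, frames [8, 6]
2: miss, evict 8, frames [6, 2]
6: hit
1: miss, evict 2, frames [6, 1]
2: miss, evict 6, frames [1, 2]
3: miss, evict 1, frames [2, 3]
Page faults: 19.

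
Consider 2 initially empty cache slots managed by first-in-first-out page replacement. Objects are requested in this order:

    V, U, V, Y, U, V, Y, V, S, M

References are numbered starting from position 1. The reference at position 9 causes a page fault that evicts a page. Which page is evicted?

pos 1: V → fault, frames {V}
pos 2: U → fault, frames {V,U}
pos 3: V → hit
pos 4: Y → fault, evict V, frames {U,Y}
pos 5: U → hit
pos 6: V → fault, evict U, frames {Y,V}
pos 7: Y → hit
pos 8: V → hit
pos 9: S → fault, evict Y, frames {V,S}
At position 9, page Y is evicted.

Y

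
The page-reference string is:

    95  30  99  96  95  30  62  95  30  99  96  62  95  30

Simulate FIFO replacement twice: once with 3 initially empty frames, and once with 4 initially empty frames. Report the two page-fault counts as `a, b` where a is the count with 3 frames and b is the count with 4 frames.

3 frames: F F F F F F F . . F F . F F → 11 faults.
4 frames: F F F F . . F F F F F F F F → 12 faults.
12 > 11: adding a frame increased faults — Belady's anomaly.

11, 12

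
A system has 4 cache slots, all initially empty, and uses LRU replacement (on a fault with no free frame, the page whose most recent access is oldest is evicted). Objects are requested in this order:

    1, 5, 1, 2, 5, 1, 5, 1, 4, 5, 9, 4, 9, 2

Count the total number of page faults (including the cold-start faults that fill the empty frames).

6

1 -> miss, frames (1)
5 -> miss, frames (1 5)
1 -> hit
2 -> miss, frames (5 1 2)
5 -> hit
1 -> hit
5 -> hit
1 -> hit
4 -> miss, frames (2 5 1 4)
5 -> hit
9 -> miss, evict 2, frames (1 4 5 9)
4 -> hit
9 -> hit
2 -> miss, evict 1, frames (5 4 9 2)
Page faults: 6.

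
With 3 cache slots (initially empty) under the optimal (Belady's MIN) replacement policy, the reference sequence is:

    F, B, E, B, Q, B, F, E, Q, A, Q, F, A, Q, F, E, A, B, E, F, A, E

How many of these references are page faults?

F -> miss, frames [F]
B -> miss, frames [F, B]
E -> miss, frames [F, B, E]
B -> hit
Q -> miss, evict E, frames [F, B, Q]
B -> hit
F -> hit
E -> miss, evict B, frames [F, Q, E]
Q -> hit
A -> miss, evict E, frames [F, Q, A]
Q -> hit
F -> hit
A -> hit
Q -> hit
F -> hit
E -> miss, evict Q, frames [F, A, E]
A -> hit
B -> miss, evict A, frames [F, E, B]
E -> hit
F -> hit
A -> miss, evict B, frames [F, E, A]
E -> hit
Page faults: 9.

9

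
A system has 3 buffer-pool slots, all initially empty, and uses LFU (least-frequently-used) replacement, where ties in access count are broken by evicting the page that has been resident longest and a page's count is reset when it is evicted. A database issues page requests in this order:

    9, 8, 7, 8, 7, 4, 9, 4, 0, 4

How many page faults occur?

8

9 → miss, frames (9)
8 → miss, frames (9 8)
7 → miss, frames (9 8 7)
8 → hit
7 → hit
4 → miss, evict 9, frames (8 7 4)
9 → miss, evict 4, frames (8 7 9)
4 → miss, evict 9, frames (8 7 4)
0 → miss, evict 4, frames (8 7 0)
4 → miss, evict 0, frames (8 7 4)
Page faults: 8.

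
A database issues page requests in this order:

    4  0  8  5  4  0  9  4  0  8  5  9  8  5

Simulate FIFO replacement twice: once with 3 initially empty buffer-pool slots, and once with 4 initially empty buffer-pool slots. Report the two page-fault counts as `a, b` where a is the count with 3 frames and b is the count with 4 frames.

9, 10

3 frames: F F F F F F F . . F F . . . → 9 faults.
4 frames: F F F F . . F F F F F F . . → 10 faults.
10 > 9: adding a frame increased faults — Belady's anomaly.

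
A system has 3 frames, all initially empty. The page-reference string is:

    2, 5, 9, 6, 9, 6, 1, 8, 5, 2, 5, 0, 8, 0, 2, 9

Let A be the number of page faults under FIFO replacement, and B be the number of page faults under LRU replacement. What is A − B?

Under FIFO: F F F F . . F F F F . F F . . F → 11 faults.
Under LRU: F F F F . . F F F F . F F . F F → 12 faults.
A − B = 11 − 12 = -1.

-1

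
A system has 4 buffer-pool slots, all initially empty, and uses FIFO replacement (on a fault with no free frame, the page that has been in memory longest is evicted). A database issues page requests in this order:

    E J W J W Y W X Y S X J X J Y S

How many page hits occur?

E -> miss, frames (E)
J -> miss, frames (E J)
W -> miss, frames (E J W)
J -> hit
W -> hit
Y -> miss, frames (E J W Y)
W -> hit
X -> miss, evict E, frames (J W Y X)
Y -> hit
S -> miss, evict J, frames (W Y X S)
X -> hit
J -> miss, evict W, frames (Y X S J)
X -> hit
J -> hit
Y -> hit
S -> hit
Hits: 9.

9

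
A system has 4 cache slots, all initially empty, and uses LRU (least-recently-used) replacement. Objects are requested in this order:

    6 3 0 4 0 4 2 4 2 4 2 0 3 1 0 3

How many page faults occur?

6

6 → fault, frames [6]
3 → fault, frames [6, 3]
0 → fault, frames [6, 3, 0]
4 → fault, frames [6, 3, 0, 4]
0 → hit
4 → hit
2 → fault, evict 6, frames [3, 0, 4, 2]
4 → hit
2 → hit
4 → hit
2 → hit
0 → hit
3 → hit
1 → fault, evict 4, frames [2, 0, 3, 1]
0 → hit
3 → hit
Page faults: 6.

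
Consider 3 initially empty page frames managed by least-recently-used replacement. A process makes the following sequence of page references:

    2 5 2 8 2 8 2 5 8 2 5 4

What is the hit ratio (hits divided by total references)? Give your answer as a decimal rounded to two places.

2 → miss, frames (2)
5 → miss, frames (2 5)
2 → hit
8 → miss, frames (5 2 8)
2 → hit
8 → hit
2 → hit
5 → hit
8 → hit
2 → hit
5 → hit
4 → miss, evict 8, frames (2 5 4)
Hits: 8 of 12 references → 8/12 = 0.6667.

0.67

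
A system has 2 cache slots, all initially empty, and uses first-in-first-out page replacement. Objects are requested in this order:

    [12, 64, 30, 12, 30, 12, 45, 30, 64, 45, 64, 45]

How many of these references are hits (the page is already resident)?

12 → miss, frames (12)
64 → miss, frames (12 64)
30 → miss, evict 12, frames (64 30)
12 → miss, evict 64, frames (30 12)
30 → hit
12 → hit
45 → miss, evict 30, frames (12 45)
30 → miss, evict 12, frames (45 30)
64 → miss, evict 45, frames (30 64)
45 → miss, evict 30, frames (64 45)
64 → hit
45 → hit
Hits: 4.

4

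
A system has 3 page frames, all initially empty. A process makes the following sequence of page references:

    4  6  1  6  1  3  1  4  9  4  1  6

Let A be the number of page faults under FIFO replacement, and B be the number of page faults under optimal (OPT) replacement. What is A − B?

Under FIFO: F F F . . F . F F . F F → 8 faults.
Under OPT: F F F . . F . . F . . F → 6 faults.
A − B = 8 − 6 = 2.

2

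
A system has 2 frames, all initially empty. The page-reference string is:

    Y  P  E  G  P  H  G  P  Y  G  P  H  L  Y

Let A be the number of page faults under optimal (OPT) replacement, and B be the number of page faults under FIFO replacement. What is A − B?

Under OPT: F F F F . F . F F . F F F . → 10 faults.
Under FIFO: F F F F F F F F F F F F F F → 14 faults.
A − B = 10 − 14 = -4.

-4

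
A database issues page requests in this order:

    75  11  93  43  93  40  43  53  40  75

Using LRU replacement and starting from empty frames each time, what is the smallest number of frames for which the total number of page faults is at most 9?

2

f=1: 10 faults
f=2: 9 faults
f=3: 7 faults
f=4: 7 faults
f=5: 7 faults
f=6: 6 faults
Smallest f with faults ≤ 9 is 2.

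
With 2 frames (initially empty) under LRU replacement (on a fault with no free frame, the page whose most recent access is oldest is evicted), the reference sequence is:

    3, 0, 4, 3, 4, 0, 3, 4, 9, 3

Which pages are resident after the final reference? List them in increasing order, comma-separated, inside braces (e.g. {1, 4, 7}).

{3, 9}

3 -> miss, frames [3]
0 -> miss, frames [3, 0]
4 -> miss, evict 3, frames [0, 4]
3 -> miss, evict 0, frames [4, 3]
4 -> hit
0 -> miss, evict 3, frames [4, 0]
3 -> miss, evict 4, frames [0, 3]
4 -> miss, evict 0, frames [3, 4]
9 -> miss, evict 3, frames [4, 9]
3 -> miss, evict 4, frames [9, 3]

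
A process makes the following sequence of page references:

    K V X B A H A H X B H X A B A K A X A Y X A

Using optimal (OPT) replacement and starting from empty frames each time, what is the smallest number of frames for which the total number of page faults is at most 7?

f=1: 22 faults
f=2: 14 faults
f=3: 10 faults
f=4: 8 faults
f=5: 7 faults
f=6: 7 faults
f=7: 7 faults
Smallest f with faults ≤ 7 is 5.

5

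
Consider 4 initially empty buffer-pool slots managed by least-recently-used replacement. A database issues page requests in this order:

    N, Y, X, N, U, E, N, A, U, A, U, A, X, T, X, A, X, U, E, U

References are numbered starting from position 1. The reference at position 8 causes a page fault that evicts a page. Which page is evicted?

X

pos 1: N: fault, frames (N)
pos 2: Y: fault, frames (N Y)
pos 3: X: fault, frames (N Y X)
pos 4: N: hit
pos 5: U: fault, frames (Y X N U)
pos 6: E: fault, evict Y, frames (X N U E)
pos 7: N: hit
pos 8: A: fault, evict X, frames (U E N A)
At position 8, page X is evicted.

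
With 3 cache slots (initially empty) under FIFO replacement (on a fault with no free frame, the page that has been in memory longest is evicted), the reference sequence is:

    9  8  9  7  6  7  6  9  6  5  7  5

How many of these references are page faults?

7

9 → fault, frames (9)
8 → fault, frames (9 8)
9 → hit
7 → fault, frames (9 8 7)
6 → fault, evict 9, frames (8 7 6)
7 → hit
6 → hit
9 → fault, evict 8, frames (7 6 9)
6 → hit
5 → fault, evict 7, frames (6 9 5)
7 → fault, evict 6, frames (9 5 7)
5 → hit
Page faults: 7.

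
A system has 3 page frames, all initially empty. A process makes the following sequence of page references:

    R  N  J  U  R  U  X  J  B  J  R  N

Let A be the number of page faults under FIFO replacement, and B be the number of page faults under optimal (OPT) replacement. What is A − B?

3

Under FIFO: F F F F F . F F F . F F → 10 faults.
Under OPT: F F F F . . F . F . . F → 7 faults.
A − B = 10 − 7 = 3.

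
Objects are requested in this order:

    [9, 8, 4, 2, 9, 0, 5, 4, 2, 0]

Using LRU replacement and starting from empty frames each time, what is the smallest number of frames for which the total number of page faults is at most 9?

4

f=1: 10 faults
f=2: 10 faults
f=3: 10 faults
f=4: 8 faults
f=5: 6 faults
f=6: 6 faults
Smallest f with faults ≤ 9 is 4.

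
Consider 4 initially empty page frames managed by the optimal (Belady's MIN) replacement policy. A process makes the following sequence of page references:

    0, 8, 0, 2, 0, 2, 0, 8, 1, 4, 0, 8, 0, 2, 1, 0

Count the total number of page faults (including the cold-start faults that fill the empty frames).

0 → miss, frames (0)
8 → miss, frames (0 8)
0 → hit
2 → miss, frames (0 8 2)
0 → hit
2 → hit
0 → hit
8 → hit
1 → miss, frames (0 8 2 1)
4 → miss, evict 1, frames (0 8 2 4)
0 → hit
8 → hit
0 → hit
2 → hit
1 → miss, evict 4, frames (0 8 2 1)
0 → hit
Page faults: 6.

6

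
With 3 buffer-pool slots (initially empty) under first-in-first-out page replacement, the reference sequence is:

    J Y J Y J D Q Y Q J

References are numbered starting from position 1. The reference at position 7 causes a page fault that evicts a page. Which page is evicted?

J

pos 1: J: fault, frames {J}
pos 2: Y: fault, frames {J,Y}
pos 3: J: hit
pos 4: Y: hit
pos 5: J: hit
pos 6: D: fault, frames {J,Y,D}
pos 7: Q: fault, evict J, frames {Y,D,Q}
At position 7, page J is evicted.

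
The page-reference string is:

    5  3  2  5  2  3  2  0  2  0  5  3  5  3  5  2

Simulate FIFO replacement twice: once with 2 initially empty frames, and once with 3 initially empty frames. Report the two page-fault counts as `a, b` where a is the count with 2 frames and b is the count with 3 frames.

2 frames: F F F F . F F F . . F F . . . F → 10 faults.
3 frames: F F F . . . . F . . F F . . . F → 7 faults.
7 < 10: adding a frame reduced faults, as is typical.

10, 7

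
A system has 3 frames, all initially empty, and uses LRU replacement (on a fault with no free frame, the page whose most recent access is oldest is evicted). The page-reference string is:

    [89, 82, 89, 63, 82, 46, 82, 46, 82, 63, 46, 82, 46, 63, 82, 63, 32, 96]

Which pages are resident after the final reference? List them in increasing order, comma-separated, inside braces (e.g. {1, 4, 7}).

{32, 63, 96}

89: miss, frames (89)
82: miss, frames (89 82)
89: hit
63: miss, frames (82 89 63)
82: hit
46: miss, evict 89, frames (63 82 46)
82: hit
46: hit
82: hit
63: hit
46: hit
82: hit
46: hit
63: hit
82: hit
63: hit
32: miss, evict 46, frames (82 63 32)
96: miss, evict 82, frames (63 32 96)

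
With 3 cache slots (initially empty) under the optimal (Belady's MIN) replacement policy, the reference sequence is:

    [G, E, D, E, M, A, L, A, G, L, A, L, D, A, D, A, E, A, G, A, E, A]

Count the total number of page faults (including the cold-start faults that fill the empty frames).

G → miss, frames (G)
E → miss, frames (G E)
D → miss, frames (G E D)
E → hit
M → miss, evict E, frames (G D M)
A → miss, evict M, frames (G D A)
L → miss, evict D, frames (G A L)
A → hit
G → hit
L → hit
A → hit
L → hit
D → miss, evict L, frames (G A D)
A → hit
D → hit
A → hit
E → miss, evict D, frames (G A E)
A → hit
G → hit
A → hit
E → hit
A → hit
Page faults: 8.

8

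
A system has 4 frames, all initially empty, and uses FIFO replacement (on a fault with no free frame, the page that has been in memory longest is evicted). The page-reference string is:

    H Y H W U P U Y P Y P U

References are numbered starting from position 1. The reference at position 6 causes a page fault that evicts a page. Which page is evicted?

H

pos 1: H → miss, frames (H)
pos 2: Y → miss, frames (H Y)
pos 3: H → hit
pos 4: W → miss, frames (H Y W)
pos 5: U → miss, frames (H Y W U)
pos 6: P → miss, evict H, frames (Y W U P)
At position 6, page H is evicted.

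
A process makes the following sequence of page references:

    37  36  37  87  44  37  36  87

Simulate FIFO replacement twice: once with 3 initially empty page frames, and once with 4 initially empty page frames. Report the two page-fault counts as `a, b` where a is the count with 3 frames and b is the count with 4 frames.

7, 4

3 frames: F F . F F F F F → 7 faults.
4 frames: F F . F F . . . → 4 faults.
4 < 7: adding a frame reduced faults, as is typical.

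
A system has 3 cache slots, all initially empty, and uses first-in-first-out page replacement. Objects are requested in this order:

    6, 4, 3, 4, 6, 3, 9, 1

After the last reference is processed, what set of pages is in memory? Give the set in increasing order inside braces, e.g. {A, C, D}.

{1, 3, 9}

6: fault, frames [6]
4: fault, frames [6, 4]
3: fault, frames [6, 4, 3]
4: hit
6: hit
3: hit
9: fault, evict 6, frames [4, 3, 9]
1: fault, evict 4, frames [3, 9, 1]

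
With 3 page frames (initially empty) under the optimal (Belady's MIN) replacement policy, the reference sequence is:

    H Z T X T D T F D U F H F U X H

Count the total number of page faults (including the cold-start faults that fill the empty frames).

H -> miss, frames {H}
Z -> miss, frames {H,Z}
T -> miss, frames {H,Z,T}
X -> miss, evict Z, frames {H,T,X}
T -> hit
D -> miss, evict X, frames {H,T,D}
T -> hit
F -> miss, evict T, frames {H,D,F}
D -> hit
U -> miss, evict D, frames {H,F,U}
F -> hit
H -> hit
F -> hit
U -> hit
X -> miss, evict U, frames {H,F,X}
H -> hit
Page faults: 8.

8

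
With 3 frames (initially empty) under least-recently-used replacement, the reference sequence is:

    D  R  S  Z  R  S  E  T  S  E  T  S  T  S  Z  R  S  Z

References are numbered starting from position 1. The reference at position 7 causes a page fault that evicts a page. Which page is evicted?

Z

pos 1: D: fault, frames {D}
pos 2: R: fault, frames {D,R}
pos 3: S: fault, frames {D,R,S}
pos 4: Z: fault, evict D, frames {R,S,Z}
pos 5: R: hit
pos 6: S: hit
pos 7: E: fault, evict Z, frames {R,S,E}
At position 7, page Z is evicted.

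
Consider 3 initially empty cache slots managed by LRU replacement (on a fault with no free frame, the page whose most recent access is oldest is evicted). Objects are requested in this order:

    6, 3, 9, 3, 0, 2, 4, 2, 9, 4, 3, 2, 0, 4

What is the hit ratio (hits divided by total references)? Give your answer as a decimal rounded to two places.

0.21

6 -> fault, frames (6)
3 -> fault, frames (6 3)
9 -> fault, frames (6 3 9)
3 -> hit
0 -> fault, evict 6, frames (9 3 0)
2 -> fault, evict 9, frames (3 0 2)
4 -> fault, evict 3, frames (0 2 4)
2 -> hit
9 -> fault, evict 0, frames (4 2 9)
4 -> hit
3 -> fault, evict 2, frames (9 4 3)
2 -> fault, evict 9, frames (4 3 2)
0 -> fault, evict 4, frames (3 2 0)
4 -> fault, evict 3, frames (2 0 4)
Hits: 3 of 14 references → 3/14 = 0.2143.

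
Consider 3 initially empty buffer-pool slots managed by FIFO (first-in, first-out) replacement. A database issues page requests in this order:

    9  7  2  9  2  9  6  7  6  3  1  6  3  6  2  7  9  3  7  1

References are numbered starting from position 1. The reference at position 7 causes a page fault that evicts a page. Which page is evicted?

pos 1: 9: miss, frames [9]
pos 2: 7: miss, frames [9, 7]
pos 3: 2: miss, frames [9, 7, 2]
pos 4: 9: hit
pos 5: 2: hit
pos 6: 9: hit
pos 7: 6: miss, evict 9, frames [7, 2, 6]
At position 7, page 9 is evicted.

9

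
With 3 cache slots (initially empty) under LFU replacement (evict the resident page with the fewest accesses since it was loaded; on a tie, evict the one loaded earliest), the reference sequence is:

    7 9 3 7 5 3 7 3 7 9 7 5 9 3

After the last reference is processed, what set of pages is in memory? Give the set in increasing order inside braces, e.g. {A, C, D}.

7 → miss, frames {7}
9 → miss, frames {7,9}
3 → miss, frames {7,9,3}
7 → hit
5 → miss, evict 9, frames {7,3,5}
3 → hit
7 → hit
3 → hit
7 → hit
9 → miss, evict 5, frames {7,3,9}
7 → hit
5 → miss, evict 9, frames {7,3,5}
9 → miss, evict 5, frames {7,3,9}
3 → hit

{3, 7, 9}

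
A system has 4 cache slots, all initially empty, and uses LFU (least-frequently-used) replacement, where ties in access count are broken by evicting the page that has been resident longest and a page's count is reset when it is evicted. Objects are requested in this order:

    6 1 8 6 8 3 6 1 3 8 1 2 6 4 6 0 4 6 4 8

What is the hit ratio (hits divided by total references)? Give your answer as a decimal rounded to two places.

6 -> fault, frames {6}
1 -> fault, frames {6,1}
8 -> fault, frames {6,1,8}
6 -> hit
8 -> hit
3 -> fault, frames {6,1,8,3}
6 -> hit
1 -> hit
3 -> hit
8 -> hit
1 -> hit
2 -> fault, evict 3, frames {6,1,8,2}
6 -> hit
4 -> fault, evict 2, frames {6,1,8,4}
6 -> hit
0 -> fault, evict 4, frames {6,1,8,0}
4 -> fault, evict 0, frames {6,1,8,4}
6 -> hit
4 -> hit
8 -> hit
Hits: 12 of 20 references → 12/20 = 0.6000.

0.60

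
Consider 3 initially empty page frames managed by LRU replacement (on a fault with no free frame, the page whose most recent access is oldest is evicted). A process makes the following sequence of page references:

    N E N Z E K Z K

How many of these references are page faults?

N → miss, frames [N]
E → miss, frames [N, E]
N → hit
Z → miss, frames [E, N, Z]
E → hit
K → miss, evict N, frames [Z, E, K]
Z → hit
K → hit
Page faults: 4.

4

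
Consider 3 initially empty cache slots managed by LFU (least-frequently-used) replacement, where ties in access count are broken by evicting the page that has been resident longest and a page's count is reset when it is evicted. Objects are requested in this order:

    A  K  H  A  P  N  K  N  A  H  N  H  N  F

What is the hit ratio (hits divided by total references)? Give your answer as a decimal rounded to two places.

A → miss, frames [A]
K → miss, frames [A, K]
H → miss, frames [A, K, H]
A → hit
P → miss, evict K, frames [A, H, P]
N → miss, evict H, frames [A, P, N]
K → miss, evict P, frames [A, N, K]
N → hit
A → hit
H → miss, evict K, frames [A, N, H]
N → hit
H → hit
N → hit
F → miss, evict H, frames [A, N, F]
Hits: 6 of 14 references → 6/14 = 0.4286.

0.43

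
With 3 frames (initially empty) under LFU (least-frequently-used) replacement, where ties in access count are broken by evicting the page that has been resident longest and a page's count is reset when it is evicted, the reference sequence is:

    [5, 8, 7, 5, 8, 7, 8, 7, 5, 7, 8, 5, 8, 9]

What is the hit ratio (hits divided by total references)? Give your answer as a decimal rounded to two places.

0.71

5: miss, frames {5}
8: miss, frames {5,8}
7: miss, frames {5,8,7}
5: hit
8: hit
7: hit
8: hit
7: hit
5: hit
7: hit
8: hit
5: hit
8: hit
9: miss, evict 5, frames {8,7,9}
Hits: 10 of 14 references → 10/14 = 0.7143.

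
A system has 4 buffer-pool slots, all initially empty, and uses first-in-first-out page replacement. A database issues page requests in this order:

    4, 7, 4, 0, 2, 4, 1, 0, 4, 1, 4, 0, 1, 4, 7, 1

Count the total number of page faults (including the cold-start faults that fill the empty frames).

7

4 -> fault, frames {4}
7 -> fault, frames {4,7}
4 -> hit
0 -> fault, frames {4,7,0}
2 -> fault, frames {4,7,0,2}
4 -> hit
1 -> fault, evict 4, frames {7,0,2,1}
0 -> hit
4 -> fault, evict 7, frames {0,2,1,4}
1 -> hit
4 -> hit
0 -> hit
1 -> hit
4 -> hit
7 -> fault, evict 0, frames {2,1,4,7}
1 -> hit
Page faults: 7.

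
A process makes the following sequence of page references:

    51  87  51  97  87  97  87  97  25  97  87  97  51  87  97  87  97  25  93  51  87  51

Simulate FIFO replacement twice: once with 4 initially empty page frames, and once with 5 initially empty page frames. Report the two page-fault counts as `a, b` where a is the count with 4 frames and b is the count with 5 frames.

7, 5

4 frames: F F . F . . . . F . . . . . . . . . F F F . → 7 faults.
5 frames: F F . F . . . . F . . . . . . . . . F . . . → 5 faults.
5 < 7: adding a frame reduced faults, as is typical.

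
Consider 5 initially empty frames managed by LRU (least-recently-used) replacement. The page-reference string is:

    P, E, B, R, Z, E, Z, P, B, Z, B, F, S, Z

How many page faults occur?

7

P → fault, frames (P)
E → fault, frames (P E)
B → fault, frames (P E B)
R → fault, frames (P E B R)
Z → fault, frames (P E B R Z)
E → hit
Z → hit
P → hit
B → hit
Z → hit
B → hit
F → fault, evict R, frames (E P Z B F)
S → fault, evict E, frames (P Z B F S)
Z → hit
Page faults: 7.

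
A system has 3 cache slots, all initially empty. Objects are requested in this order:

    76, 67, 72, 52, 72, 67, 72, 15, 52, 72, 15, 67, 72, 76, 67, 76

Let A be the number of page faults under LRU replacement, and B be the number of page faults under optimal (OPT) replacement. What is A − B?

1

Under LRU: F F F F . . . F F . . F . F . . → 8 faults.
Under OPT: F F F F . . . F . . . F . F . . → 7 faults.
A − B = 8 − 7 = 1.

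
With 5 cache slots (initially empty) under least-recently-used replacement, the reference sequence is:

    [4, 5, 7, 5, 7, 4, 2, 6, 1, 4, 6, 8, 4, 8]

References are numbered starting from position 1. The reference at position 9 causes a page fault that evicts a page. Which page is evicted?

5

pos 1: 4 -> miss, frames (4)
pos 2: 5 -> miss, frames (4 5)
pos 3: 7 -> miss, frames (4 5 7)
pos 4: 5 -> hit
pos 5: 7 -> hit
pos 6: 4 -> hit
pos 7: 2 -> miss, frames (5 7 4 2)
pos 8: 6 -> miss, frames (5 7 4 2 6)
pos 9: 1 -> miss, evict 5, frames (7 4 2 6 1)
At position 9, page 5 is evicted.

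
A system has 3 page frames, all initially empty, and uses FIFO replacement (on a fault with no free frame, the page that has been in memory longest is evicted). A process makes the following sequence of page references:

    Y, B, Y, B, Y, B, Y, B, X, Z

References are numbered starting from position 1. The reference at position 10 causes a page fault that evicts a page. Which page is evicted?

pos 1: Y -> fault, frames {Y}
pos 2: B -> fault, frames {Y,B}
pos 3: Y -> hit
pos 4: B -> hit
pos 5: Y -> hit
pos 6: B -> hit
pos 7: Y -> hit
pos 8: B -> hit
pos 9: X -> fault, frames {Y,B,X}
pos 10: Z -> fault, evict Y, frames {B,X,Z}
At position 10, page Y is evicted.

Y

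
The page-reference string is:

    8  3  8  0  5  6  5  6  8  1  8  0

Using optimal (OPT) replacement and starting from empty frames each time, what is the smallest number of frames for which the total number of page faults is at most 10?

f=1: 12 faults
f=2: 8 faults
f=3: 7 faults
f=4: 6 faults
f=5: 6 faults
f=6: 6 faults
Smallest f with faults ≤ 10 is 2.

2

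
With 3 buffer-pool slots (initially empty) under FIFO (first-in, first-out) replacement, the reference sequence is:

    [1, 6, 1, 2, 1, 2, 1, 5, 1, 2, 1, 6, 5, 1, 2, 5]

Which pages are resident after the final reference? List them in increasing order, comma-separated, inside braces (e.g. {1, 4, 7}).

{2, 5, 6}

1 → miss, frames {1}
6 → miss, frames {1,6}
1 → hit
2 → miss, frames {1,6,2}
1 → hit
2 → hit
1 → hit
5 → miss, evict 1, frames {6,2,5}
1 → miss, evict 6, frames {2,5,1}
2 → hit
1 → hit
6 → miss, evict 2, frames {5,1,6}
5 → hit
1 → hit
2 → miss, evict 5, frames {1,6,2}
5 → miss, evict 1, frames {6,2,5}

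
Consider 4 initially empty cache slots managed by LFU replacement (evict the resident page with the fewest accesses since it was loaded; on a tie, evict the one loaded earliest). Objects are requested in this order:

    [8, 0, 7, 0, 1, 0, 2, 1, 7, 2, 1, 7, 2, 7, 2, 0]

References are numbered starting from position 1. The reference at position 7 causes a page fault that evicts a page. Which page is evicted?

8

pos 1: 8 → fault, frames [8]
pos 2: 0 → fault, frames [8, 0]
pos 3: 7 → fault, frames [8, 0, 7]
pos 4: 0 → hit
pos 5: 1 → fault, frames [8, 0, 7, 1]
pos 6: 0 → hit
pos 7: 2 → fault, evict 8, frames [0, 7, 1, 2]
At position 7, page 8 is evicted.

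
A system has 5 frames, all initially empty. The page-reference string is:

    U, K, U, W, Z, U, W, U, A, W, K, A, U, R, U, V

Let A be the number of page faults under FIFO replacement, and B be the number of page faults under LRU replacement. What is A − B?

Under FIFO: F F . F F . . . F . . . . F F F → 8 faults.
Under LRU: F F . F F . . . F . . . . F . F → 7 faults.
A − B = 8 − 7 = 1.

1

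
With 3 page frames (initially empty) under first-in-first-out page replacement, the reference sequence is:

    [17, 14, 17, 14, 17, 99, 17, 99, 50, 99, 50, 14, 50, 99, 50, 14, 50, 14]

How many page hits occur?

17 -> fault, frames {17}
14 -> fault, frames {17,14}
17 -> hit
14 -> hit
17 -> hit
99 -> fault, frames {17,14,99}
17 -> hit
99 -> hit
50 -> fault, evict 17, frames {14,99,50}
99 -> hit
50 -> hit
14 -> hit
50 -> hit
99 -> hit
50 -> hit
14 -> hit
50 -> hit
14 -> hit
Hits: 14.

14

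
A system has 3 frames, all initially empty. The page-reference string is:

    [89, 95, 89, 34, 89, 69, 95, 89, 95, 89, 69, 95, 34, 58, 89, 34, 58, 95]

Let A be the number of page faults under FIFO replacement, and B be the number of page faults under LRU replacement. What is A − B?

Under FIFO: F F . F . F . F F . . . F F F . . F → 10 faults.
Under LRU: F F . F . F F . . . . . F F F . . F → 9 faults.
A − B = 10 − 9 = 1.

1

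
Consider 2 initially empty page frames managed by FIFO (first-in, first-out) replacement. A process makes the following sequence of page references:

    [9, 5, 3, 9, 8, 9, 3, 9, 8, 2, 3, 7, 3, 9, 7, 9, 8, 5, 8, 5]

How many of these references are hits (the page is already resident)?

6

9 -> fault, frames (9)
5 -> fault, frames (9 5)
3 -> fault, evict 9, frames (5 3)
9 -> fault, evict 5, frames (3 9)
8 -> fault, evict 3, frames (9 8)
9 -> hit
3 -> fault, evict 9, frames (8 3)
9 -> fault, evict 8, frames (3 9)
8 -> fault, evict 3, frames (9 8)
2 -> fault, evict 9, frames (8 2)
3 -> fault, evict 8, frames (2 3)
7 -> fault, evict 2, frames (3 7)
3 -> hit
9 -> fault, evict 3, frames (7 9)
7 -> hit
9 -> hit
8 -> fault, evict 7, frames (9 8)
5 -> fault, evict 9, frames (8 5)
8 -> hit
5 -> hit
Hits: 6.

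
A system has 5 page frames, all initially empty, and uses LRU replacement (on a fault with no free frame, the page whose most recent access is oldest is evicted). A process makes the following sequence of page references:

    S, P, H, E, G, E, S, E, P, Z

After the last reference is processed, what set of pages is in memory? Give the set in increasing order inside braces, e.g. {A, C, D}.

S -> miss, frames (S)
P -> miss, frames (S P)
H -> miss, frames (S P H)
E -> miss, frames (S P H E)
G -> miss, frames (S P H E G)
E -> hit
S -> hit
E -> hit
P -> hit
Z -> miss, evict H, frames (G S E P Z)

{E, G, P, S, Z}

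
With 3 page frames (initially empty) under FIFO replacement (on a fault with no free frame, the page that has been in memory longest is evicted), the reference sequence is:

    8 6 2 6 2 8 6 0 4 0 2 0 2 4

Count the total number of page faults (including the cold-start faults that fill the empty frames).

8 -> miss, frames (8)
6 -> miss, frames (8 6)
2 -> miss, frames (8 6 2)
6 -> hit
2 -> hit
8 -> hit
6 -> hit
0 -> miss, evict 8, frames (6 2 0)
4 -> miss, evict 6, frames (2 0 4)
0 -> hit
2 -> hit
0 -> hit
2 -> hit
4 -> hit
Page faults: 5.

5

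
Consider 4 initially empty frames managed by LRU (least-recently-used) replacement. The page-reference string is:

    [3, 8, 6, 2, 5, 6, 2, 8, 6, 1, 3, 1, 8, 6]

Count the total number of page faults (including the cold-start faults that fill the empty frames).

3 -> miss, frames [3]
8 -> miss, frames [3, 8]
6 -> miss, frames [3, 8, 6]
2 -> miss, frames [3, 8, 6, 2]
5 -> miss, evict 3, frames [8, 6, 2, 5]
6 -> hit
2 -> hit
8 -> hit
6 -> hit
1 -> miss, evict 5, frames [2, 8, 6, 1]
3 -> miss, evict 2, frames [8, 6, 1, 3]
1 -> hit
8 -> hit
6 -> hit
Page faults: 7.

7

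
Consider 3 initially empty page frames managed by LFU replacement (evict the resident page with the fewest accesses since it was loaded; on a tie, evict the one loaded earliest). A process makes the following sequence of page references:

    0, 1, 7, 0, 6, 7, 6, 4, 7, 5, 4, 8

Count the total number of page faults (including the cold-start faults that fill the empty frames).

8

0 → fault, frames (0)
1 → fault, frames (0 1)
7 → fault, frames (0 1 7)
0 → hit
6 → fault, evict 1, frames (0 7 6)
7 → hit
6 → hit
4 → fault, evict 0, frames (7 6 4)
7 → hit
5 → fault, evict 4, frames (7 6 5)
4 → fault, evict 5, frames (7 6 4)
8 → fault, evict 4, frames (7 6 8)
Page faults: 8.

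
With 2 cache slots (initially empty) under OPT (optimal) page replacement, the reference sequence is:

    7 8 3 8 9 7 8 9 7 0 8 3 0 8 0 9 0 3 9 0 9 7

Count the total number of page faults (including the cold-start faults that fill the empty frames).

7 → fault, frames (7)
8 → fault, frames (7 8)
3 → fault, evict 7, frames (8 3)
8 → hit
9 → fault, evict 3, frames (8 9)
7 → fault, evict 9, frames (8 7)
8 → hit
9 → fault, evict 8, frames (7 9)
7 → hit
0 → fault, evict 7, frames (9 0)
8 → fault, evict 9, frames (0 8)
3 → fault, evict 8, frames (0 3)
0 → hit
8 → fault, evict 3, frames (0 8)
0 → hit
9 → fault, evict 8, frames (0 9)
0 → hit
3 → fault, evict 0, frames (9 3)
9 → hit
0 → fault, evict 3, frames (9 0)
9 → hit
7 → fault, evict 0, frames (9 7)
Page faults: 14.

14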